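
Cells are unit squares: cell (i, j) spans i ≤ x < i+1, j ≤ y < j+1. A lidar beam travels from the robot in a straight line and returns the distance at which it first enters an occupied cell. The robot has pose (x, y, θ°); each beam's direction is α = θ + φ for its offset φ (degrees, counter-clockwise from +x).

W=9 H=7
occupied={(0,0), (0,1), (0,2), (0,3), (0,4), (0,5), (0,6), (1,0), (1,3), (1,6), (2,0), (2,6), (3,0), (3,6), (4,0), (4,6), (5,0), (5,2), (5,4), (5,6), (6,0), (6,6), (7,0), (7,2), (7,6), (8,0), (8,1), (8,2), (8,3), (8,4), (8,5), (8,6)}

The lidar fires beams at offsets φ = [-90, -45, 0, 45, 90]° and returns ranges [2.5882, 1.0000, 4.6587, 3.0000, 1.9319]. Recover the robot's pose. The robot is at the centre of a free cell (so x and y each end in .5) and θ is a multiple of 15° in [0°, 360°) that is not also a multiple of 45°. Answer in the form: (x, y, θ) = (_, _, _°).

(x, y, θ) = (4.5, 1.5, 105°)

The pose lattice has 31·16 = 496 candidates. Test each by forward raycasting.
  (1.5, 4.5, 165°): beam 1 = 1.5529 ≠ 2.5882 ✗
  (2.5, 1.5, 285°): beam 1 = 1.5529 ≠ 2.5882 ✗
  (7.5, 3.5, 15°): beam 1 = 0.5176 ≠ 2.5882 ✗
  (4.5, 3.5, 285°): beam 1 = 3.6235 ≠ 2.5882 ✗
  …
  (4.5, 1.5, 105°): r_1=2.5882, r_2=1.0000, r_3=4.6587, r_4=3.0000, r_5=1.9319 — all match ✓
Unique over the lattice → pose = (4.5, 1.5, 105°).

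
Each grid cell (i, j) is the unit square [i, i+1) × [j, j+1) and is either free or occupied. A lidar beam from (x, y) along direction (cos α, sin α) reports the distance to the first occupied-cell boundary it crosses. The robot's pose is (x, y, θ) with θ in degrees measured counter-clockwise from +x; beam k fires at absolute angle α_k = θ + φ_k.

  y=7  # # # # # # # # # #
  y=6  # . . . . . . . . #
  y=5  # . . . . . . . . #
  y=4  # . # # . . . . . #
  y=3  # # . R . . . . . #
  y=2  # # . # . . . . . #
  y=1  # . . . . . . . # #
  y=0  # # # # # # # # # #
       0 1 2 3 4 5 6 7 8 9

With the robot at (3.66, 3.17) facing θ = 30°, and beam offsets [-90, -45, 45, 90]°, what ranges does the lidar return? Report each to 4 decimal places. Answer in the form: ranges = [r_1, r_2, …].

ranges = [0.1963, 4.5205, 0.8593, 0.9584]

beam 1: φ=-90°, α=300°
  d=(0.5000,-0.8660)  start (3,3)  tX=0.6800 tY=0.1963  stride 1/|dx|=2.0000 1/|dy|=1.1547
    cross y-line → (3,2), t=0.1963 (wall)
  → r_1 = 0.1963
beam 2: φ=-45°, α=345°
  d=(0.9659,-0.2588)  start (3,3)  tX=0.3520 tY=0.6568  stride 1/|dx|=1.0353 1/|dy|=3.8637
    cross x-line → (4,3), t=0.3520
    cross y-line → (4,2), t=0.6568
    cross x-line → (5,2), t=1.3873
    cross x-line → (6,2), t=2.4225
    cross x-line → (7,2), t=3.4578
    cross x-line → (8,2), t=4.4931
    cross y-line → (8,1), t=4.5205 (wall)
  → r_2 = 4.5205
beam 3: φ=45°, α=75°
  d=(0.2588,0.9659)  start (3,3)  tX=1.3137 tY=0.8593  stride 1/|dx|=3.8637 1/|dy|=1.0353
    cross y-line → (3,4), t=0.8593 (wall)
  → r_3 = 0.8593
beam 4: φ=90°, α=120°
  d=(-0.5000,0.8660)  start (3,3)  tX=1.3200 tY=0.9584  stride 1/|dx|=2.0000 1/|dy|=1.1547
    cross y-line → (3,4), t=0.9584 (wall)
  → r_4 = 0.9584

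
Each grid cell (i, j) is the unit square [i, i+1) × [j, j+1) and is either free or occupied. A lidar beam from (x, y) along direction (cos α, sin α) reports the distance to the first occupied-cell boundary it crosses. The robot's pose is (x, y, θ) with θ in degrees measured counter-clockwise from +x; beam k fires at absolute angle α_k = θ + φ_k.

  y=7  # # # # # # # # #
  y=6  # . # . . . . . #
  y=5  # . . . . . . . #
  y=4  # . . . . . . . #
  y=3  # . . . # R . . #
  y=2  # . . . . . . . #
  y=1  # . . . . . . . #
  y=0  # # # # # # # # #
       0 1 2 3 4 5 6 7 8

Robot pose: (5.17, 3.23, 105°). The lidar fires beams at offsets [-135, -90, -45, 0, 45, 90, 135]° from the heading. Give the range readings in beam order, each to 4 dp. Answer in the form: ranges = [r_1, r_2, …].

beam 1: φ=-135°, α=330°
  d=(0.8660,-0.5000)  start (5,3)  tX=0.9584 tY=0.4600  stride 1/|dx|=1.1547 1/|dy|=2.0000
    cross y-line → (5,2), t=0.4600
    cross x-line → (6,2), t=0.9584
    cross x-line → (7,2), t=2.1131
    cross y-line → (7,1), t=2.4600
    cross x-line → (8,1), t=3.2678 (wall)
  → r_1 = 3.2678
beam 2: φ=-90°, α=15°
  d=(0.9659,0.2588)  start (5,3)  tX=0.8593 tY=2.9751  stride 1/|dx|=1.0353 1/|dy|=3.8637
    cross x-line → (6,3), t=0.8593
    cross x-line → (7,3), t=1.8946
    cross x-line → (8,3), t=2.9298 (wall)
  → r_2 = 2.9298
beam 3: φ=-45°, α=60°
  d=(0.5000,0.8660)  start (5,3)  tX=1.6600 tY=0.8891  stride 1/|dx|=2.0000 1/|dy|=1.1547
    cross y-line → (5,4), t=0.8891
    cross x-line → (6,4), t=1.6600
    cross y-line → (6,5), t=2.0438
    cross y-line → (6,6), t=3.1985
    cross x-line → (7,6), t=3.6600
    cross y-line → (7,7), t=4.3532 (wall)
  → r_3 = 4.3532
beam 4: φ=0°, α=105°
  d=(-0.2588,0.9659)  start (5,3)  tX=0.6568 tY=0.7972  stride 1/|dx|=3.8637 1/|dy|=1.0353
    cross x-line → (4,3), t=0.6568 (wall)
  → r_4 = 0.6568
beam 5: φ=45°, α=150°
  d=(-0.8660,0.5000)  start (5,3)  tX=0.1963 tY=1.5400  stride 1/|dx|=1.1547 1/|dy|=2.0000
    cross x-line → (4,3), t=0.1963 (wall)
  → r_5 = 0.1963
beam 6: φ=90°, α=195°
  d=(-0.9659,-0.2588)  start (5,3)  tX=0.1760 tY=0.8887  stride 1/|dx|=1.0353 1/|dy|=3.8637
    cross x-line → (4,3), t=0.1760 (wall)
  → r_6 = 0.1760
beam 7: φ=135°, α=240°
  d=(-0.5000,-0.8660)  start (5,3)  tX=0.3400 tY=0.2656  stride 1/|dx|=2.0000 1/|dy|=1.1547
    cross y-line → (5,2), t=0.2656
    cross x-line → (4,2), t=0.3400
    cross y-line → (4,1), t=1.4203
    cross x-line → (3,1), t=2.3400
    cross y-line → (3,0), t=2.5750 (wall)
  → r_7 = 2.5750

ranges = [3.2678, 2.9298, 4.3532, 0.6568, 0.1963, 0.1760, 2.5750]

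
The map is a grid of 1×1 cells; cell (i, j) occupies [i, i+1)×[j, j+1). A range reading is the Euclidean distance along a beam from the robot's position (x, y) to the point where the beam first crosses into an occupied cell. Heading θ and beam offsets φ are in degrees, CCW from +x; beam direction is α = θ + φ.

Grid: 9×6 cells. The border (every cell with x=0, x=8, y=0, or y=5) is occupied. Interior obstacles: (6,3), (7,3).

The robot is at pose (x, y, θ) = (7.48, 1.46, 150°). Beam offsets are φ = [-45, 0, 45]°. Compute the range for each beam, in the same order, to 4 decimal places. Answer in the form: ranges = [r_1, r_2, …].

beam 1: φ=-45°, α=105°
  d=(-0.2588,0.9659)  start (7,1)  tX=1.8546 tY=0.5590  stride 1/|dx|=3.8637 1/|dy|=1.0353
    cross y-line → (7,2), t=0.5590
    cross y-line → (7,3), t=1.5943 (wall)
  → r_1 = 1.5943
beam 2: φ=0°, α=150°
  d=(-0.8660,0.5000)  start (7,1)  tX=0.5543 tY=1.0800  stride 1/|dx|=1.1547 1/|dy|=2.0000
    cross x-line → (6,1), t=0.5543
    cross y-line → (6,2), t=1.0800
    cross x-line → (5,2), t=1.7090
    cross x-line → (4,2), t=2.8637
    cross y-line → (4,3), t=3.0800
    cross x-line → (3,3), t=4.0184
    cross y-line → (3,4), t=5.0800
    cross x-line → (2,4), t=5.1731
    cross x-line → (1,4), t=6.3278
    cross y-line → (1,5), t=7.0800 (wall)
  → r_2 = 7.0800
beam 3: φ=45°, α=195°
  d=(-0.9659,-0.2588)  start (7,1)  tX=0.4969 tY=1.7773  stride 1/|dx|=1.0353 1/|dy|=3.8637
    cross x-line → (6,1), t=0.4969
    cross x-line → (5,1), t=1.5322
    cross y-line → (5,0), t=1.7773 (wall)
  → r_3 = 1.7773

ranges = [1.5943, 7.0800, 1.7773]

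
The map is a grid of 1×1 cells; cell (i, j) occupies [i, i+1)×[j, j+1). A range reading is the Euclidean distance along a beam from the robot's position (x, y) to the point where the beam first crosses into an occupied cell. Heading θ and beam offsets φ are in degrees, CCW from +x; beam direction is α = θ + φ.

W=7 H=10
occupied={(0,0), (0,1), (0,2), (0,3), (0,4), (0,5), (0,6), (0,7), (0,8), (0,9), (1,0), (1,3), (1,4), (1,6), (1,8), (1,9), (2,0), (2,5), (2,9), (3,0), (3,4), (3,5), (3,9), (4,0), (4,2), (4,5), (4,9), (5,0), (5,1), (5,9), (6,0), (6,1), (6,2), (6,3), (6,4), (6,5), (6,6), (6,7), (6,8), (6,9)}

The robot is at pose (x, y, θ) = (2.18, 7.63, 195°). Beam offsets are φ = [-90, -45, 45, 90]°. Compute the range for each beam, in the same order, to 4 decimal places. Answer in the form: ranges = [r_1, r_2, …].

beam 1: φ=-90°, α=105°
  direction (-0.2588, 0.9659); cell (2,7); t to first gridline: x 0.6955, y 0.3831 (then +3.8637 / +1.0353)
    (2,8) via y @ 0.3831
    (1,8) via x @ 0.6955  # hit
  → r_1 = 0.6955
beam 2: φ=-45°, α=150°
  direction (-0.8660, 0.5000); cell (2,7); t to first gridline: x 0.2078, y 0.7400 (then +1.1547 / +2.0000)
    (1,7) via x @ 0.2078
    (1,8) via y @ 0.7400  # hit
  → r_2 = 0.7400
beam 3: φ=45°, α=240°
  direction (-0.5000, -0.8660); cell (2,7); t to first gridline: x 0.3600, y 0.7275 (then +2.0000 / +1.1547)
    (1,7) via x @ 0.3600
    (1,6) via y @ 0.7275  # hit
  → r_3 = 0.7275
beam 4: φ=90°, α=285°
  direction (0.2588, -0.9659); cell (2,7); t to first gridline: x 3.1682, y 0.6522 (then +3.8637 / +1.0353)
    (2,6) via y @ 0.6522
    (2,5) via y @ 1.6875  # hit
  → r_4 = 1.6875

ranges = [0.6955, 0.7400, 0.7275, 1.6875]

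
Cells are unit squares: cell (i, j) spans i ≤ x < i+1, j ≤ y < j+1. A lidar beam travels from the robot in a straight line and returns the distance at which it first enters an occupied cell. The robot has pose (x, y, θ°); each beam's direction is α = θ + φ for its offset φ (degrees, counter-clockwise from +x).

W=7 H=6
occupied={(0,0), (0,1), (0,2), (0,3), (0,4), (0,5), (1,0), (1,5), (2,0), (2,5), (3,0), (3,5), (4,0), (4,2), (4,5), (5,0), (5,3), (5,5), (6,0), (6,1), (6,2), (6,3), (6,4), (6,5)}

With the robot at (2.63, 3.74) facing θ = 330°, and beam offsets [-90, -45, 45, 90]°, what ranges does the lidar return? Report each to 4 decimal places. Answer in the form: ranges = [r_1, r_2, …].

beam 1: φ=-90°, α=240°
  d=(-0.5000,-0.8660)  start (2,3)  tX=1.2600 tY=0.8545  stride 1/|dx|=2.0000 1/|dy|=1.1547
    cross y-line → (2,2), t=0.8545
    cross x-line → (1,2), t=1.2600
    cross y-line → (1,1), t=2.0092
    cross y-line → (1,0), t=3.1639 (wall)
  → r_1 = 3.1639
beam 2: φ=-45°, α=285°
  d=(0.2588,-0.9659)  start (2,3)  tX=1.4296 tY=0.7661  stride 1/|dx|=3.8637 1/|dy|=1.0353
    cross y-line → (2,2), t=0.7661
    cross x-line → (3,2), t=1.4296
    cross y-line → (3,1), t=1.8014
    cross y-line → (3,0), t=2.8367 (wall)
  → r_2 = 2.8367
beam 3: φ=45°, α=15°
  d=(0.9659,0.2588)  start (2,3)  tX=0.3831 tY=1.0046  stride 1/|dx|=1.0353 1/|dy|=3.8637
    cross x-line → (3,3), t=0.3831
    cross y-line → (3,4), t=1.0046
    cross x-line → (4,4), t=1.4183
    cross x-line → (5,4), t=2.4536
    cross x-line → (6,4), t=3.4889 (wall)
  → r_3 = 3.4889
beam 4: φ=90°, α=60°
  d=(0.5000,0.8660)  start (2,3)  tX=0.7400 tY=0.3002  stride 1/|dx|=2.0000 1/|dy|=1.1547
    cross y-line → (2,4), t=0.3002
    cross x-line → (3,4), t=0.7400
    cross y-line → (3,5), t=1.4549 (wall)
  → r_4 = 1.4549

ranges = [3.1639, 2.8367, 3.4889, 1.4549]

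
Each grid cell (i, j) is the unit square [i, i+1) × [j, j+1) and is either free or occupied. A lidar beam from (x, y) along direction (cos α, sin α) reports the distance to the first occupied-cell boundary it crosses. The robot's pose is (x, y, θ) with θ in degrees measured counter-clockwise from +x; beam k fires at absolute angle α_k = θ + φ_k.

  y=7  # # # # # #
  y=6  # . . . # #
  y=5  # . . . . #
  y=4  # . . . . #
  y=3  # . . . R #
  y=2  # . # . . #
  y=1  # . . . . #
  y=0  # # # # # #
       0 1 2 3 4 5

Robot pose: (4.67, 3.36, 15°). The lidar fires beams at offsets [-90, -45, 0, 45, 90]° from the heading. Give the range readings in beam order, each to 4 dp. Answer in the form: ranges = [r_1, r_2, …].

beam 1: φ=-90°, α=285°
  cosα=0.2588 sinα=-0.9659 | (4,3) | tMaxX 1.2750 tMaxY 0.3727 | tΔX 3.8637 tΔY 1.0353
    t=0.3727 [y] (4,2)
    t=1.2750 [x] (5,2) — stop
  → r_1 = 1.2750
beam 2: φ=-45°, α=330°
  cosα=0.8660 sinα=-0.5000 | (4,3) | tMaxX 0.3811 tMaxY 0.7200 | tΔX 1.1547 tΔY 2.0000
    t=0.3811 [x] (5,3) — stop
  → r_2 = 0.3811
beam 3: φ=0°, α=15°
  cosα=0.9659 sinα=0.2588 | (4,3) | tMaxX 0.3416 tMaxY 2.4728 | tΔX 1.0353 tΔY 3.8637
    t=0.3416 [x] (5,3) — stop
  → r_3 = 0.3416
beam 4: φ=45°, α=60°
  cosα=0.5000 sinα=0.8660 | (4,3) | tMaxX 0.6600 tMaxY 0.7390 | tΔX 2.0000 tΔY 1.1547
    t=0.6600 [x] (5,3) — stop
  → r_4 = 0.6600
beam 5: φ=90°, α=105°
  cosα=-0.2588 sinα=0.9659 | (4,3) | tMaxX 2.5887 tMaxY 0.6626 | tΔX 3.8637 tΔY 1.0353
    t=0.6626 [y] (4,4)
    t=1.6979 [y] (4,5)
    t=2.5887 [x] (3,5)
    t=2.7331 [y] (3,6)
    t=3.7684 [y] (3,7) — stop
  → r_5 = 3.7684

ranges = [1.2750, 0.3811, 0.3416, 0.6600, 3.7684]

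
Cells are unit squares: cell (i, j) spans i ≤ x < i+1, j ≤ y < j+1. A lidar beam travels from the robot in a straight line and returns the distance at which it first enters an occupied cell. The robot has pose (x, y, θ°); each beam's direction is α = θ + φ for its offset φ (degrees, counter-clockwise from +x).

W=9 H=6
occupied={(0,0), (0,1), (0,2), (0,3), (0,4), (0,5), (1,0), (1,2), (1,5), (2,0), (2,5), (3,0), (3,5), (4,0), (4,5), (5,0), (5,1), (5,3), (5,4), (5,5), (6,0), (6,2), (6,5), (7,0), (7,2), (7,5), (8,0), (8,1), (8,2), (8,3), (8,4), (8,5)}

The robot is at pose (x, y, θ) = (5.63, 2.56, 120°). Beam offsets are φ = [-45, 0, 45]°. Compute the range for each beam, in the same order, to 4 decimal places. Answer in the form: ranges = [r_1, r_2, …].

beam 1: φ=-45°, α=75°
  cosα=0.2588 sinα=0.9659 | (5,2) | tMaxX 1.4296 tMaxY 0.4555 | tΔX 3.8637 tΔY 1.0353
    t=0.4555 [y] (5,3) — stop
  → r_1 = 0.4555
beam 2: φ=0°, α=120°
  cosα=-0.5000 sinα=0.8660 | (5,2) | tMaxX 1.2600 tMaxY 0.5081 | tΔX 2.0000 tΔY 1.1547
    t=0.5081 [y] (5,3) — stop
  → r_2 = 0.5081
beam 3: φ=45°, α=165°
  cosα=-0.9659 sinα=0.2588 | (5,2) | tMaxX 0.6522 tMaxY 1.7000 | tΔX 1.0353 tΔY 3.8637
    t=0.6522 [x] (4,2)
    t=1.6875 [x] (3,2)
    t=1.7000 [y] (3,3)
    t=2.7228 [x] (2,3)
    t=3.7581 [x] (1,3)
    t=4.7933 [x] (0,3) — stop
  → r_3 = 4.7933

ranges = [0.4555, 0.5081, 4.7933]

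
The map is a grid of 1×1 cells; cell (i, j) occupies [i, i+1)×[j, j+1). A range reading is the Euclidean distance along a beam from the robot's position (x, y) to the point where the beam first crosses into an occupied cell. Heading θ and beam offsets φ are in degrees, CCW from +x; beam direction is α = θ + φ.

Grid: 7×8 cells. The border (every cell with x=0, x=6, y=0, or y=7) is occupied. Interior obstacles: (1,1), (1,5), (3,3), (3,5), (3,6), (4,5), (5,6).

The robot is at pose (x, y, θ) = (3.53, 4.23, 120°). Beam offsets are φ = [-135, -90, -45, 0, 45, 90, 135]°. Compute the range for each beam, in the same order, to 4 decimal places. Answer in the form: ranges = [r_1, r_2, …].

beam 1: φ=-135°, α=345°
  direction (0.9659, -0.2588); cell (3,4); t to first gridline: x 0.4866, y 0.8887 (then +1.0353 / +3.8637)
    (4,4) via x @ 0.4866
    (4,3) via y @ 0.8887
    (5,3) via x @ 1.5219
    (6,3) via x @ 2.5571  # hit
  → r_1 = 2.5571
beam 2: φ=-90°, α=30°
  direction (0.8660, 0.5000); cell (3,4); t to first gridline: x 0.5427, y 1.5400 (then +1.1547 / +2.0000)
    (4,4) via x @ 0.5427
    (4,5) via y @ 1.5400  # hit
  → r_2 = 1.5400
beam 3: φ=-45°, α=75°
  direction (0.2588, 0.9659); cell (3,4); t to first gridline: x 1.8159, y 0.7972 (then +3.8637 / +1.0353)
    (3,5) via y @ 0.7972  # hit
  → r_3 = 0.7972
beam 4: φ=0°, α=120°
  direction (-0.5000, 0.8660); cell (3,4); t to first gridline: x 1.0600, y 0.8891 (then +2.0000 / +1.1547)
    (3,5) via y @ 0.8891  # hit
  → r_4 = 0.8891
beam 5: φ=45°, α=165°
  direction (-0.9659, 0.2588); cell (3,4); t to first gridline: x 0.5487, y 2.9751 (then +1.0353 / +3.8637)
    (2,4) via x @ 0.5487
    (1,4) via x @ 1.5840
    (0,4) via x @ 2.6192  # hit
  → r_5 = 2.6192
beam 6: φ=90°, α=210°
  direction (-0.8660, -0.5000); cell (3,4); t to first gridline: x 0.6120, y 0.4600 (then +1.1547 / +2.0000)
    (3,3) via y @ 0.4600  # hit
  → r_6 = 0.4600
beam 7: φ=135°, α=255°
  direction (-0.2588, -0.9659); cell (3,4); t to first gridline: x 2.0478, y 0.2381 (then +3.8637 / +1.0353)
    (3,3) via y @ 0.2381  # hit
  → r_7 = 0.2381

ranges = [2.5571, 1.5400, 0.7972, 0.8891, 2.6192, 0.4600, 0.2381]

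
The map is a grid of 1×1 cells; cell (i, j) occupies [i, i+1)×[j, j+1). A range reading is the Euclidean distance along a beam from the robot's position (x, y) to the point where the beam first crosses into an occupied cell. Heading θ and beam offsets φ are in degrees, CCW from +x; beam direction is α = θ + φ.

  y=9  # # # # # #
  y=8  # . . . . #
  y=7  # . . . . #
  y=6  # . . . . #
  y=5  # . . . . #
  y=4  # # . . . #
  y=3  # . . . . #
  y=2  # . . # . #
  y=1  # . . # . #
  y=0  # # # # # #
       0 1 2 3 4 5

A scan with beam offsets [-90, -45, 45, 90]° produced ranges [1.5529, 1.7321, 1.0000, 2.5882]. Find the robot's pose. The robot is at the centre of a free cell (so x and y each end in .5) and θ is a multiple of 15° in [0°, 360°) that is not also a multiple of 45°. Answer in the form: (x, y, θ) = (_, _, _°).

Candidates: 29 free-cell centres × 16 headings = 464 poses. Raycast each; keep the one whose scan matches to 4 dp.
  (2.5, 5.5, 255°): beam 2 = 1.0000 ≠ 1.7321 ✗
  (2.5, 8.5, 120°): beam 1 = 1.0000 ≠ 1.5529 ✗
  (2.5, 4.5, 285°): beam 1 = 0.5176 ≠ 1.5529 ✗
  …
  (2.5, 3.5, 255°): r_1=1.5529, r_2=1.7321, r_3=1.0000, r_4=2.5882 — all match ✓
No second candidate reproduces the full scan.

(x, y, θ) = (2.5, 3.5, 255°)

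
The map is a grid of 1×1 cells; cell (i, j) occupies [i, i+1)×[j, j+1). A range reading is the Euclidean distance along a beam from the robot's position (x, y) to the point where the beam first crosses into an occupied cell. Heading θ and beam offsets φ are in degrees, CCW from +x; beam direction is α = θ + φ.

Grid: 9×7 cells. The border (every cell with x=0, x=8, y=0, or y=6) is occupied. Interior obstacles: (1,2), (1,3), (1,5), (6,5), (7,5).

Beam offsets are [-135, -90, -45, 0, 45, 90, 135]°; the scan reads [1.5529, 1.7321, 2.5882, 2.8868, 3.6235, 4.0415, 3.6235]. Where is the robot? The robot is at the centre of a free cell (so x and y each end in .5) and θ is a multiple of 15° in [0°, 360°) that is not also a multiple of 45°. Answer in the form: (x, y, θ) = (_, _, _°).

(x, y, θ) = (4.5, 4.5, 210°)

The pose lattice has 30·16 = 480 candidates. Test each by forward raycasting.
  (7.5, 2.5, 75°): beam 1 = 1.0000 ≠ 1.5529 ✗
  (4.5, 3.5, 300°): beam 1 = 3.6235 ≠ 1.5529 ✗
  (6.5, 4.5, 165°): beam 1 = 1.0000 ≠ 1.5529 ✗
  (5.5, 4.5, 60°): beam 1 = 3.6235 ≠ 1.5529 ✗
  (5.5, 1.5, 210°): beam 1 = 3.6235 ≠ 1.5529 ✗
  …
  (4.5, 4.5, 210°): r_1=1.5529, r_2=1.7321, r_3=2.5882, r_4=2.8868, r_5=3.6235, r_6=4.0415, r_7=3.6235 — all match ✓
Only this pose fits every beam.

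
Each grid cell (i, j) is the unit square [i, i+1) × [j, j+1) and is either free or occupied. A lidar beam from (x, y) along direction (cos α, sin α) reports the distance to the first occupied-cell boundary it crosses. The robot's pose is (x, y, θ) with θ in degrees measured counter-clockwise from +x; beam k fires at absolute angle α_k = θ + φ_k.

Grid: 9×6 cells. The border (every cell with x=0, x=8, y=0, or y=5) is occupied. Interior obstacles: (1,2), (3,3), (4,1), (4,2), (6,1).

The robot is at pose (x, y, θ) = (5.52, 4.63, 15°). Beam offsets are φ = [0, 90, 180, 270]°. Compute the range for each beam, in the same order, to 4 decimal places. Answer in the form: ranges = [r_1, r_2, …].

beam 1: φ=0°, α=15°
  cosα=0.9659 sinα=0.2588 | (5,4) | tMaxX 0.4969 tMaxY 1.4296 | tΔX 1.0353 tΔY 3.8637
    t=0.4969 [x] (6,4)
    t=1.4296 [y] (6,5) — stop
  → r_1 = 1.4296
beam 2: φ=90°, α=105°
  cosα=-0.2588 sinα=0.9659 | (5,4) | tMaxX 2.0091 tMaxY 0.3831 | tΔX 3.8637 tΔY 1.0353
    t=0.3831 [y] (5,5) — stop
  → r_2 = 0.3831
beam 3: φ=180°, α=195°
  cosα=-0.9659 sinα=-0.2588 | (5,4) | tMaxX 0.5383 tMaxY 2.4341 | tΔX 1.0353 tΔY 3.8637
    t=0.5383 [x] (4,4)
    t=1.5736 [x] (3,4)
    t=2.4341 [y] (3,3) — stop
  → r_3 = 2.4341
beam 4: φ=270°, α=285°
  cosα=0.2588 sinα=-0.9659 | (5,4) | tMaxX 1.8546 tMaxY 0.6522 | tΔX 3.8637 tΔY 1.0353
    t=0.6522 [y] (5,3)
    t=1.6875 [y] (5,2)
    t=1.8546 [x] (6,2)
    t=2.7228 [y] (6,1) — stop
  → r_4 = 2.7228

ranges = [1.4296, 0.3831, 2.4341, 2.7228]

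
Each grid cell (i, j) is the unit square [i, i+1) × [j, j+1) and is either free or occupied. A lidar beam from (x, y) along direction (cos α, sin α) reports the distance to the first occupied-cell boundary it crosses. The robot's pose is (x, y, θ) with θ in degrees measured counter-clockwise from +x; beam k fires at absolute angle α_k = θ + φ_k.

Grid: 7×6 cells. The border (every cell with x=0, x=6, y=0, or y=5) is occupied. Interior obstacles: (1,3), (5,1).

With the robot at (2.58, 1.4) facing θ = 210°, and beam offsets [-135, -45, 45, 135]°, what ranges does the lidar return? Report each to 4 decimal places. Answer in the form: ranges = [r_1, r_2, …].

ranges = [3.7270, 1.6357, 0.4141, 1.5455]

beam 1: φ=-135°, α=75°
  d=(0.2588,0.9659)  start (2,1)  tX=1.6228 tY=0.6212  stride 1/|dx|=3.8637 1/|dy|=1.0353
    cross y-line → (2,2), t=0.6212
    cross x-line → (3,2), t=1.6228
    cross y-line → (3,3), t=1.6564
    cross y-line → (3,4), t=2.6917
    cross y-line → (3,5), t=3.7270 (wall)
  → r_1 = 3.7270
beam 2: φ=-45°, α=165°
  d=(-0.9659,0.2588)  start (2,1)  tX=0.6005 tY=2.3182  stride 1/|dx|=1.0353 1/|dy|=3.8637
    cross x-line → (1,1), t=0.6005
    cross x-line → (0,1), t=1.6357 (wall)
  → r_2 = 1.6357
beam 3: φ=45°, α=255°
  d=(-0.2588,-0.9659)  start (2,1)  tX=2.2409 tY=0.4141  stride 1/|dx|=3.8637 1/|dy|=1.0353
    cross y-line → (2,0), t=0.4141 (wall)
  → r_3 = 0.4141
beam 4: φ=135°, α=345°
  d=(0.9659,-0.2588)  start (2,1)  tX=0.4348 tY=1.5455  stride 1/|dx|=1.0353 1/|dy|=3.8637
    cross x-line → (3,1), t=0.4348
    cross x-line → (4,1), t=1.4701
    cross y-line → (4,0), t=1.5455 (wall)
  → r_4 = 1.5455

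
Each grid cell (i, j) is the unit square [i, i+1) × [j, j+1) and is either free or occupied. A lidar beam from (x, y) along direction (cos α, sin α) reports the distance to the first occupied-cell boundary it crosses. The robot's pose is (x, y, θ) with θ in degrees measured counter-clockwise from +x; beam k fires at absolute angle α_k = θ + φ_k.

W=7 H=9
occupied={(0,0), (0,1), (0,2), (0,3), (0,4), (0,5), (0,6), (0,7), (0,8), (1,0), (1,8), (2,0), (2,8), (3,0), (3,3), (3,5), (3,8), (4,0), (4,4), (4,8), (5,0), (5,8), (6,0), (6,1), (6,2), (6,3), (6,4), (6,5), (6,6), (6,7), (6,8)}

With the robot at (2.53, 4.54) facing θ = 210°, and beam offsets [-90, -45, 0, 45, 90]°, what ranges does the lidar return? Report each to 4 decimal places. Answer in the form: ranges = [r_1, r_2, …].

ranges = [3.0600, 1.5840, 1.7667, 3.6649, 0.9400]

beam 1: φ=-90°, α=120°
  d=(-0.5000,0.8660)  start (2,4)  tX=1.0600 tY=0.5312  stride 1/|dx|=2.0000 1/|dy|=1.1547
    cross y-line → (2,5), t=0.5312
    cross x-line → (1,5), t=1.0600
    cross y-line → (1,6), t=1.6859
    cross y-line → (1,7), t=2.8406
    cross x-line → (0,7), t=3.0600 (wall)
  → r_1 = 3.0600
beam 2: φ=-45°, α=165°
  d=(-0.9659,0.2588)  start (2,4)  tX=0.5487 tY=1.7773  stride 1/|dx|=1.0353 1/|dy|=3.8637
    cross x-line → (1,4), t=0.5487
    cross x-line → (0,4), t=1.5840 (wall)
  → r_2 = 1.5840
beam 3: φ=0°, α=210°
  d=(-0.8660,-0.5000)  start (2,4)  tX=0.6120 tY=1.0800  stride 1/|dx|=1.1547 1/|dy|=2.0000
    cross x-line → (1,4), t=0.6120
    cross y-line → (1,3), t=1.0800
    cross x-line → (0,3), t=1.7667 (wall)
  → r_3 = 1.7667
beam 4: φ=45°, α=255°
  d=(-0.2588,-0.9659)  start (2,4)  tX=2.0478 tY=0.5590  stride 1/|dx|=3.8637 1/|dy|=1.0353
    cross y-line → (2,3), t=0.5590
    cross y-line → (2,2), t=1.5943
    cross x-line → (1,2), t=2.0478
    cross y-line → (1,1), t=2.6296
    cross y-line → (1,0), t=3.6649 (wall)
  → r_4 = 3.6649
beam 5: φ=90°, α=300°
  d=(0.5000,-0.8660)  start (2,4)  tX=0.9400 tY=0.6235  stride 1/|dx|=2.0000 1/|dy|=1.1547
    cross y-line → (2,3), t=0.6235
    cross x-line → (3,3), t=0.9400 (wall)
  → r_5 = 0.9400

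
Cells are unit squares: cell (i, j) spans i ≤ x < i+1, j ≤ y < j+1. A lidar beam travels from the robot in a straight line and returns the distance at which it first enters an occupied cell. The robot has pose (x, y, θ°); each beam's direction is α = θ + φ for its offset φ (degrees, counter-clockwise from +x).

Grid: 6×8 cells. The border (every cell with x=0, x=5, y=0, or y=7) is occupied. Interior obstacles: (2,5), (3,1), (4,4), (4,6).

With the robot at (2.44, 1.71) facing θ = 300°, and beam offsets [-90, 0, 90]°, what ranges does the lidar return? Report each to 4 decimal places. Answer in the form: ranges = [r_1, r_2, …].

ranges = [1.4200, 0.8198, 2.9560]

beam 1: φ=-90°, α=210°
  direction (-0.8660, -0.5000); cell (2,1); t to first gridline: x 0.5081, y 1.4200 (then +1.1547 / +2.0000)
    (1,1) via x @ 0.5081
    (1,0) via y @ 1.4200  # hit
  → r_1 = 1.4200
beam 2: φ=0°, α=300°
  direction (0.5000, -0.8660); cell (2,1); t to first gridline: x 1.1200, y 0.8198 (then +2.0000 / +1.1547)
    (2,0) via y @ 0.8198  # hit
  → r_2 = 0.8198
beam 3: φ=90°, α=30°
  direction (0.8660, 0.5000); cell (2,1); t to first gridline: x 0.6466, y 0.5800 (then +1.1547 / +2.0000)
    (2,2) via y @ 0.5800
    (3,2) via x @ 0.6466
    (4,2) via x @ 1.8013
    (4,3) via y @ 2.5800
    (5,3) via x @ 2.9560  # hit
  → r_3 = 2.9560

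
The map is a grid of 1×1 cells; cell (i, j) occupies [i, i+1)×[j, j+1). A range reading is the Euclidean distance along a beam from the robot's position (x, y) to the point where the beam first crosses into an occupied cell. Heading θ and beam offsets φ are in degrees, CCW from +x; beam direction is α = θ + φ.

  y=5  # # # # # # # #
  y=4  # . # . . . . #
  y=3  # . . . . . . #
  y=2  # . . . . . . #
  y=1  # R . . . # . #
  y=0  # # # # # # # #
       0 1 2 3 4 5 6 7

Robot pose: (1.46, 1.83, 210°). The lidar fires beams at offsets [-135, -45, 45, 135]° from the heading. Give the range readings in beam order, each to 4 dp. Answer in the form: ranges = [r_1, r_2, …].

ranges = [2.2465, 0.4762, 0.8593, 3.2069]

beam 1: φ=-135°, α=75°
  dir = (cos 75°, sin 75°) = (0.2588, 0.9659); from cell (1,1)
  next x-line at t=2.0864, next y-line at t=0.1760; Δt_x=3.8637, Δt_y=1.0353
    y: enter (1,2) at t=0.1760
    y: enter (1,3) at t=1.2113
    x: enter (2,3) at t=2.0864
    y: enter (2,4) at t=2.2465 ← occupied
  → r_1 = 2.2465
beam 2: φ=-45°, α=165°
  dir = (cos 165°, sin 165°) = (-0.9659, 0.2588); from cell (1,1)
  next x-line at t=0.4762, next y-line at t=0.6568; Δt_x=1.0353, Δt_y=3.8637
    x: enter (0,1) at t=0.4762 ← occupied
  → r_2 = 0.4762
beam 3: φ=45°, α=255°
  dir = (cos 255°, sin 255°) = (-0.2588, -0.9659); from cell (1,1)
  next x-line at t=1.7773, next y-line at t=0.8593; Δt_x=3.8637, Δt_y=1.0353
    y: enter (1,0) at t=0.8593 ← occupied
  → r_3 = 0.8593
beam 4: φ=135°, α=345°
  dir = (cos 345°, sin 345°) = (0.9659, -0.2588); from cell (1,1)
  next x-line at t=0.5590, next y-line at t=3.2069; Δt_x=1.0353, Δt_y=3.8637
    x: enter (2,1) at t=0.5590
    x: enter (3,1) at t=1.5943
    x: enter (4,1) at t=2.6296
    y: enter (4,0) at t=3.2069 ← occupied
  → r_4 = 3.2069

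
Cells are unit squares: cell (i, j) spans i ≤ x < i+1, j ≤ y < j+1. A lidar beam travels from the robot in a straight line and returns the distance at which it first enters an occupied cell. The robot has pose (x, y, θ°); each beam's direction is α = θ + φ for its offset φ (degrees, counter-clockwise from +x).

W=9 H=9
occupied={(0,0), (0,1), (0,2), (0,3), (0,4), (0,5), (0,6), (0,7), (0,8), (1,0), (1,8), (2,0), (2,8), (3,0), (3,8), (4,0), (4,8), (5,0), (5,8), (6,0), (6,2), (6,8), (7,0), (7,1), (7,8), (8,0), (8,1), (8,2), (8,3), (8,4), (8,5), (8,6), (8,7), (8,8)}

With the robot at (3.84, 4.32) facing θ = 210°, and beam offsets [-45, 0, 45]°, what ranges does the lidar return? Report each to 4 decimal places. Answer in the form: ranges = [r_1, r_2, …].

ranges = [2.9402, 3.2793, 3.4371]

beam 1: φ=-45°, α=165°
  dir = (cos 165°, sin 165°) = (-0.9659, 0.2588); from cell (3,4)
  next x-line at t=0.8696, next y-line at t=2.6273; Δt_x=1.0353, Δt_y=3.8637
    x: enter (2,4) at t=0.8696
    x: enter (1,4) at t=1.9049
    y: enter (1,5) at t=2.6273
    x: enter (0,5) at t=2.9402 ← occupied
  → r_1 = 2.9402
beam 2: φ=0°, α=210°
  dir = (cos 210°, sin 210°) = (-0.8660, -0.5000); from cell (3,4)
  next x-line at t=0.9699, next y-line at t=0.6400; Δt_x=1.1547, Δt_y=2.0000
    y: enter (3,3) at t=0.6400
    x: enter (2,3) at t=0.9699
    x: enter (1,3) at t=2.1246
    y: enter (1,2) at t=2.6400
    x: enter (0,2) at t=3.2793 ← occupied
  → r_2 = 3.2793
beam 3: φ=45°, α=255°
  dir = (cos 255°, sin 255°) = (-0.2588, -0.9659); from cell (3,4)
  next x-line at t=3.2455, next y-line at t=0.3313; Δt_x=3.8637, Δt_y=1.0353
    y: enter (3,3) at t=0.3313
    y: enter (3,2) at t=1.3666
    y: enter (3,1) at t=2.4018
    x: enter (2,1) at t=3.2455
    y: enter (2,0) at t=3.4371 ← occupied
  → r_3 = 3.4371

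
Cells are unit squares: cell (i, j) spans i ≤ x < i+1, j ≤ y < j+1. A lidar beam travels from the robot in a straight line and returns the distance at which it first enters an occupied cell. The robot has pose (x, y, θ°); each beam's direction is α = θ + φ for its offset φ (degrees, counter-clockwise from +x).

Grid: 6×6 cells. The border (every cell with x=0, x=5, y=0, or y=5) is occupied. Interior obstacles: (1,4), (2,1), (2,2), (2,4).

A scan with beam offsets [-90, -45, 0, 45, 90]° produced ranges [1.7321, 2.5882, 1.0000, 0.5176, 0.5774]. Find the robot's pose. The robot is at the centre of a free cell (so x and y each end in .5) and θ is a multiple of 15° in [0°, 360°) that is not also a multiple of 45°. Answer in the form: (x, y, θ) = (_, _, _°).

Candidates: 12 free-cell centres × 16 headings = 192 poses. Raycast each; keep the one whose scan matches to 4 dp.
  (1.5, 3.5, 330°): beam 1 = 1.0000 ≠ 1.7321 ✗
  (4.5, 1.5, 105°): beam 1 = 0.5176 ≠ 1.7321 ✗
  (2.5, 3.5, 240°): beam 1 = 1.0000 ≠ 1.7321 ✗
  (1.5, 2.5, 105°): beam 1 = 0.5176 ≠ 1.7321 ✗
  …
  (4.5, 3.5, 300°): r_1=1.7321, r_2=2.5882, r_3=1.0000, r_4=0.5176, r_5=0.5774 — all match ✓
Unique over the lattice → pose = (4.5, 3.5, 300°).

(x, y, θ) = (4.5, 3.5, 300°)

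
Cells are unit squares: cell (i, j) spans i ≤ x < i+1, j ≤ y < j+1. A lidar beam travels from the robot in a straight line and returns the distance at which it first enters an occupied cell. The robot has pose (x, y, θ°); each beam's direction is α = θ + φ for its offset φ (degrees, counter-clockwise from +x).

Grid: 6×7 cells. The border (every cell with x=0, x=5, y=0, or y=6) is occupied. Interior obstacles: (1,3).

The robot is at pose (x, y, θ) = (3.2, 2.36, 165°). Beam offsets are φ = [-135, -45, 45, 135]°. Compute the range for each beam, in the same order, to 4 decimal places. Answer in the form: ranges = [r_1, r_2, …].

beam 1: φ=-135°, α=30°
  d=(0.8660,0.5000)  start (3,2)  tX=0.9238 tY=1.2800  stride 1/|dx|=1.1547 1/|dy|=2.0000
    cross x-line → (4,2), t=0.9238
    cross y-line → (4,3), t=1.2800
    cross x-line → (5,3), t=2.0785 (wall)
  → r_1 = 2.0785
beam 2: φ=-45°, α=120°
  d=(-0.5000,0.8660)  start (3,2)  tX=0.4000 tY=0.7390  stride 1/|dx|=2.0000 1/|dy|=1.1547
    cross x-line → (2,2), t=0.4000
    cross y-line → (2,3), t=0.7390
    cross y-line → (2,4), t=1.8937
    cross x-line → (1,4), t=2.4000
    cross y-line → (1,5), t=3.0484
    cross y-line → (1,6), t=4.2031 (wall)
  → r_2 = 4.2031
beam 3: φ=45°, α=210°
  d=(-0.8660,-0.5000)  start (3,2)  tX=0.2309 tY=0.7200  stride 1/|dx|=1.1547 1/|dy|=2.0000
    cross x-line → (2,2), t=0.2309
    cross y-line → (2,1), t=0.7200
    cross x-line → (1,1), t=1.3856
    cross x-line → (0,1), t=2.5403 (wall)
  → r_3 = 2.5403
beam 4: φ=135°, α=300°
  d=(0.5000,-0.8660)  start (3,2)  tX=1.6000 tY=0.4157  stride 1/|dx|=2.0000 1/|dy|=1.1547
    cross y-line → (3,1), t=0.4157
    cross y-line → (3,0), t=1.5704 (wall)
  → r_4 = 1.5704

ranges = [2.0785, 4.2031, 2.5403, 1.5704]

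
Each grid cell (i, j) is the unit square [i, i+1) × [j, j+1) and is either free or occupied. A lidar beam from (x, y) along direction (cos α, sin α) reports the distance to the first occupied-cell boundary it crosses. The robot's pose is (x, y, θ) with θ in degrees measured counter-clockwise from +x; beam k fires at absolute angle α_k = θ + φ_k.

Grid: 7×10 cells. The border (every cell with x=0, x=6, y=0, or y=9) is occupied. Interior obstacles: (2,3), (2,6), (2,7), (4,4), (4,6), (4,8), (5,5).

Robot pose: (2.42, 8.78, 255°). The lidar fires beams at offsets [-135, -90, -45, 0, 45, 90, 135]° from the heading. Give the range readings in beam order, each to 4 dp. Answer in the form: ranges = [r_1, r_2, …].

beam 1: φ=-135°, α=120°
  direction (-0.5000, 0.8660); cell (2,8); t to first gridline: x 0.8400, y 0.2540 (then +2.0000 / +1.1547)
    (2,9) via y @ 0.2540  # hit
  → r_1 = 0.2540
beam 2: φ=-90°, α=165°
  direction (-0.9659, 0.2588); cell (2,8); t to first gridline: x 0.4348, y 0.8500 (then +1.0353 / +3.8637)
    (1,8) via x @ 0.4348
    (1,9) via y @ 0.8500  # hit
  → r_2 = 0.8500
beam 3: φ=-45°, α=210°
  direction (-0.8660, -0.5000); cell (2,8); t to first gridline: x 0.4850, y 1.5600 (then +1.1547 / +2.0000)
    (1,8) via x @ 0.4850
    (1,7) via y @ 1.5600
    (0,7) via x @ 1.6397  # hit
  → r_3 = 1.6397
beam 4: φ=0°, α=255°
  direction (-0.2588, -0.9659); cell (2,8); t to first gridline: x 1.6228, y 0.8075 (then +3.8637 / +1.0353)
    (2,7) via y @ 0.8075  # hit
  → r_4 = 0.8075
beam 5: φ=45°, α=300°
  direction (0.5000, -0.8660); cell (2,8); t to first gridline: x 1.1600, y 0.9007 (then +2.0000 / +1.1547)
    (2,7) via y @ 0.9007  # hit
  → r_5 = 0.9007
beam 6: φ=90°, α=345°
  direction (0.9659, -0.2588); cell (2,8); t to first gridline: x 0.6005, y 3.0137 (then +1.0353 / +3.8637)
    (3,8) via x @ 0.6005
    (4,8) via x @ 1.6357  # hit
  → r_6 = 1.6357
beam 7: φ=135°, α=30°
  direction (0.8660, 0.5000); cell (2,8); t to first gridline: x 0.6697, y 0.4400 (then +1.1547 / +2.0000)
    (2,9) via y @ 0.4400  # hit
  → r_7 = 0.4400

ranges = [0.2540, 0.8500, 1.6397, 0.8075, 0.9007, 1.6357, 0.4400]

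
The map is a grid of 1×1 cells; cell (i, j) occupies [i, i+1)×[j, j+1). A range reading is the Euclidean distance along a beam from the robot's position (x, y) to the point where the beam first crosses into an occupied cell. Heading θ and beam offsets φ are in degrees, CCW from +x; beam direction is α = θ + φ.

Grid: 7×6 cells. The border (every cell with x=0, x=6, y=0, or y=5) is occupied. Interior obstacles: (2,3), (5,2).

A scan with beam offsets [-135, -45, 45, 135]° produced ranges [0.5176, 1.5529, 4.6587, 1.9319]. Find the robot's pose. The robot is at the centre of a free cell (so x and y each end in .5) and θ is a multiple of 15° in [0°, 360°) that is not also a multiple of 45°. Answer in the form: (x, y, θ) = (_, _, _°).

Enumerate (i+0.5, j+0.5, θ) over the 18 free cells and 16 admissible headings. For each, cast all 4 beams and compare to the given ranges.
  (5.5, 4.5, 105°): beam 1 = 0.5774 ≠ 0.5176 ✗
  (3.5, 4.5, 120°): beam 1 = 2.5882 ≠ 0.5176 ✗
  (5.5, 4.5, 210°): beam 2 = 1.9319 ≠ 1.5529 ✗
  (1.5, 3.5, 120°): beam 3 = 0.5176 ≠ 4.6587 ✗
  (2.5, 2.5, 210°): beam 3 = 1.5529 ≠ 4.6587 ✗
  …
  (1.5, 2.5, 330°): r_1=0.5176, r_2=1.5529, r_3=4.6587, r_4=1.9319 — all match ✓
Only this pose fits every beam.

(x, y, θ) = (1.5, 2.5, 330°)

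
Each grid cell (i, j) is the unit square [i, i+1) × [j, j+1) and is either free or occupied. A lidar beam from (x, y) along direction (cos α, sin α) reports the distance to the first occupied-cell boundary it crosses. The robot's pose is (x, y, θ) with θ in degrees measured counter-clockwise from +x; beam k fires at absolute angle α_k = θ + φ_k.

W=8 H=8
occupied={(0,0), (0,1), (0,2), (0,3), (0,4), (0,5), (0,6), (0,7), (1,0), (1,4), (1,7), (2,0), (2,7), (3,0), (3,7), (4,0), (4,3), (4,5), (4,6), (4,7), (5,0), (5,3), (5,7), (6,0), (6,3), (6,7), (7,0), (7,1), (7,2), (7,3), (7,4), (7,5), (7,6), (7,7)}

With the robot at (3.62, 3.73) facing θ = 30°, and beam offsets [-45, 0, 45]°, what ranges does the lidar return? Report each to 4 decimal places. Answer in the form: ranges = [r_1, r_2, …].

ranges = [0.3934, 0.4388, 1.4682]

beam 1: φ=-45°, α=345°
  dir = (cos 345°, sin 345°) = (0.9659, -0.2588); from cell (3,3)
  next x-line at t=0.3934, next y-line at t=2.8205; Δt_x=1.0353, Δt_y=3.8637
    x: enter (4,3) at t=0.3934 ← occupied
  → r_1 = 0.3934
beam 2: φ=0°, α=30°
  dir = (cos 30°, sin 30°) = (0.8660, 0.5000); from cell (3,3)
  next x-line at t=0.4388, next y-line at t=0.5400; Δt_x=1.1547, Δt_y=2.0000
    x: enter (4,3) at t=0.4388 ← occupied
  → r_2 = 0.4388
beam 3: φ=45°, α=75°
  dir = (cos 75°, sin 75°) = (0.2588, 0.9659); from cell (3,3)
  next x-line at t=1.4682, next y-line at t=0.2795; Δt_x=3.8637, Δt_y=1.0353
    y: enter (3,4) at t=0.2795
    y: enter (3,5) at t=1.3148
    x: enter (4,5) at t=1.4682 ← occupied
  → r_3 = 1.4682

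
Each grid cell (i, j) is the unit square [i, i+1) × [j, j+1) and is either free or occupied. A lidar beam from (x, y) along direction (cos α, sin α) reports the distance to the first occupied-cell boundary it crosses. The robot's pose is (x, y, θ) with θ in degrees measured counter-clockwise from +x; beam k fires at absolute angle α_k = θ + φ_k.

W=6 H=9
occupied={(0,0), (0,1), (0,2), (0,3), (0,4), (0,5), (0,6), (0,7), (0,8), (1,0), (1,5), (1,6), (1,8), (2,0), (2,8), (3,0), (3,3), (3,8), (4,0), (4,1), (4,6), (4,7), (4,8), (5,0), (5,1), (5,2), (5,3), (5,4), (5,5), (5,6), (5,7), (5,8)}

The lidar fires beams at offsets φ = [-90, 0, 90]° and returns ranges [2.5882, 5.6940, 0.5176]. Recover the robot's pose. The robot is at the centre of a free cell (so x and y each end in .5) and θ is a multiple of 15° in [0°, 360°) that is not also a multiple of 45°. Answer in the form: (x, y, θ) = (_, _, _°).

(x, y, θ) = (1.5, 2.5, 75°)

The pose lattice has 22·16 = 352 candidates. Test each by forward raycasting.
  (1.5, 2.5, 330°): beam 1 = 1.0000 ≠ 2.5882 ✗
  (2.5, 3.5, 345°): beam 2 = 0.5176 ≠ 5.6940 ✗
  (2.5, 5.5, 300°): beam 1 = 0.5774 ≠ 2.5882 ✗
  (2.5, 5.5, 120°): beam 1 = 1.7321 ≠ 2.5882 ✗
  (2.5, 6.5, 300°): beam 1 = 0.5774 ≠ 2.5882 ✗
  …
  (1.5, 2.5, 75°): r_1=2.5882, r_2=5.6940, r_3=0.5176 — all match ✓
Unique over the lattice → pose = (1.5, 2.5, 75°).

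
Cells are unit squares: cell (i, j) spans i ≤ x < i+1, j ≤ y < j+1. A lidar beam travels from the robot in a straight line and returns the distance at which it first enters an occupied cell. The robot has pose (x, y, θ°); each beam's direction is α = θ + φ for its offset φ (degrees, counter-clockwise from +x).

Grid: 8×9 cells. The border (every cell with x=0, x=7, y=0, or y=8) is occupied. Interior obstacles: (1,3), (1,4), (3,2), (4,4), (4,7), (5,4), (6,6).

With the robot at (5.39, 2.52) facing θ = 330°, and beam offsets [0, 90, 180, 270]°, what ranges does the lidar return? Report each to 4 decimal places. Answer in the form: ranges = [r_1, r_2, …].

beam 1: φ=0°, α=330°
  d=(0.8660,-0.5000)  start (5,2)  tX=0.7044 tY=1.0400  stride 1/|dx|=1.1547 1/|dy|=2.0000
    cross x-line → (6,2), t=0.7044
    cross y-line → (6,1), t=1.0400
    cross x-line → (7,1), t=1.8591 (wall)
  → r_1 = 1.8591
beam 2: φ=90°, α=60°
  d=(0.5000,0.8660)  start (5,2)  tX=1.2200 tY=0.5543  stride 1/|dx|=2.0000 1/|dy|=1.1547
    cross y-line → (5,3), t=0.5543
    cross x-line → (6,3), t=1.2200
    cross y-line → (6,4), t=1.7090
    cross y-line → (6,5), t=2.8637
    cross x-line → (7,5), t=3.2200 (wall)
  → r_2 = 3.2200
beam 3: φ=180°, α=150°
  d=(-0.8660,0.5000)  start (5,2)  tX=0.4503 tY=0.9600  stride 1/|dx|=1.1547 1/|dy|=2.0000
    cross x-line → (4,2), t=0.4503
    cross y-line → (4,3), t=0.9600
    cross x-line → (3,3), t=1.6050
    cross x-line → (2,3), t=2.7597
    cross y-line → (2,4), t=2.9600
    cross x-line → (1,4), t=3.9144 (wall)
  → r_3 = 3.9144
beam 4: φ=270°, α=240°
  d=(-0.5000,-0.8660)  start (5,2)  tX=0.7800 tY=0.6004  stride 1/|dx|=2.0000 1/|dy|=1.1547
    cross y-line → (5,1), t=0.6004
    cross x-line → (4,1), t=0.7800
    cross y-line → (4,0), t=1.7551 (wall)
  → r_4 = 1.7551

ranges = [1.8591, 3.2200, 3.9144, 1.7551]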